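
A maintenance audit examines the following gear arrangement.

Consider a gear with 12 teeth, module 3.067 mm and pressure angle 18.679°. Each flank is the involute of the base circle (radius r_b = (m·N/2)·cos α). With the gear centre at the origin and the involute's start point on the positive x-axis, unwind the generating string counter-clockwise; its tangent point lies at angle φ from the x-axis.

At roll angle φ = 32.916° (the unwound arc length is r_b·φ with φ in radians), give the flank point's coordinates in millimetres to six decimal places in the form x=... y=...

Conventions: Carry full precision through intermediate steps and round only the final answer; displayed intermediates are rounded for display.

x=20.076442 y=1.065849

single-mesh involute tooth geometry (12T wheel at module 3.067)
pitch radius r_p = m·N/2 = 3.067·12/2 = 18.402000
base radius r_b = r_p·cos α = 18.402000·cos 18.679° = 17.432725
roll angle φ = 32.916° = 0.57449258 rad
x = r_b·(cos φ + φ·sin φ) = 20.076442
y = r_b·(sin φ − φ·cos φ) = 1.065849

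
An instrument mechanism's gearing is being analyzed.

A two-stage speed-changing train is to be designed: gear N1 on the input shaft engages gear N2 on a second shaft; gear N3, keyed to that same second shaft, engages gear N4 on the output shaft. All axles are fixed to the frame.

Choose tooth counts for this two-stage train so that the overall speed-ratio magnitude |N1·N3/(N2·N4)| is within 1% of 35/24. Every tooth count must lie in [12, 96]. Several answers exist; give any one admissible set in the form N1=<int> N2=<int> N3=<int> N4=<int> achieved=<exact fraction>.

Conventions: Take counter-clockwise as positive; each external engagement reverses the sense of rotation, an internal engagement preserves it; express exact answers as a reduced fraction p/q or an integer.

N1=14 N2=12 N3=15 N4=12 achieved=35/24

class = fixed-axis compound train [2-stage, 35/24 wanted]
target = 35/24 in lowest terms: an exact hit needs N1·N3 = k·35 and N2·N4 = k·24 for one integer k, every count in [12, 96]; additionally prefer no 1:1 stage (N1 ≠ N2, N3 ≠ N4)
k = 1…5: no 1:1-free in-range split of k·35 and k·24 into factor pairs; take k = 6
k = 6: N1·N3 = 210 = 14·15, N2·N4 = 144 = 12·12
achieved = 14·15/(12·12) = 35/24; |achieved − target| = 0 ≤ 7/480 ✓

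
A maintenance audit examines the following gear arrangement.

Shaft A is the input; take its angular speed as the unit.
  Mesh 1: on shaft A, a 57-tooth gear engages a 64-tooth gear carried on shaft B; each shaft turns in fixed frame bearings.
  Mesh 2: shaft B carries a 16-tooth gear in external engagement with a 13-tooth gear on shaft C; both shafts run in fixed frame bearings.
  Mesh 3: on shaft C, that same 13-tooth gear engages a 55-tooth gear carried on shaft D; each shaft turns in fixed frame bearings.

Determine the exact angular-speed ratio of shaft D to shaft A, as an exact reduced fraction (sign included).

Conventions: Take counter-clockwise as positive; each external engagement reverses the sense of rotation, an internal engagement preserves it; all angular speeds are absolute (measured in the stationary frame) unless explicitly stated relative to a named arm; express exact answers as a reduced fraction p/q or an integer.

-57/220

class = fixed-axis compound train [3 meshes; 3 ratios multiply, 3 sense flips]
mesh 1 [57T→64T]: running ratio 57/64, sense −
mesh 2 [16T→13T]: running ratio 57/52, sense +
mesh 3 [13T→55T]: running ratio 57/220, sense −
ω_out/ω_in = -57/220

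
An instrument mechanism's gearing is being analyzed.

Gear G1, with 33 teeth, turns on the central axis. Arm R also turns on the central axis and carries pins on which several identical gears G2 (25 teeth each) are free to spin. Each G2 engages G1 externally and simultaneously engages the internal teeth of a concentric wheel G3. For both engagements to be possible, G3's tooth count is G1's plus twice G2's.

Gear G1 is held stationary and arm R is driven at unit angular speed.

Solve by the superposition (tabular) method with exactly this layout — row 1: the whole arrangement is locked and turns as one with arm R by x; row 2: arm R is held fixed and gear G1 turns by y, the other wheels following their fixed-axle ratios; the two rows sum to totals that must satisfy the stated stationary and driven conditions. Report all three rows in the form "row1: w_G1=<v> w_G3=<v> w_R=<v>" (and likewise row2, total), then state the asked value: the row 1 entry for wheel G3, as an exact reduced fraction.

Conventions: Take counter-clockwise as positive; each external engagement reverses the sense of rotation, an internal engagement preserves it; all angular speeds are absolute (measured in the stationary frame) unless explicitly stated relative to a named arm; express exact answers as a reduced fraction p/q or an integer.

topology: planetary set — G1 33T / G2 25T / G3 83T, arm = carrier (Willis)
superposition row 1 [locked train]: every member turns x
row 2 (arm held, sun turns y): ω_ring = −(33/83)·y, ω_arm = 0
boundary: total ω_sun = x + y = 0 and total ω_arm = x = 1  ⇒  y = -1, x = 1
row 2 ring = −(33/83)·(-1) = 33/83
totals (row 1 + row 2): sun 1 + (-1) = 0, ring 1 + 33/83 = 116/83, arm 1 + 0 = 1
asked cell (row1, ring) = 1

row1: w_G1=1 w_G3=1 w_R=1
row2: w_G1=-1 w_G3=33/83 w_R=0
total: w_G1=0 w_G3=116/83 w_R=1
asked value: 1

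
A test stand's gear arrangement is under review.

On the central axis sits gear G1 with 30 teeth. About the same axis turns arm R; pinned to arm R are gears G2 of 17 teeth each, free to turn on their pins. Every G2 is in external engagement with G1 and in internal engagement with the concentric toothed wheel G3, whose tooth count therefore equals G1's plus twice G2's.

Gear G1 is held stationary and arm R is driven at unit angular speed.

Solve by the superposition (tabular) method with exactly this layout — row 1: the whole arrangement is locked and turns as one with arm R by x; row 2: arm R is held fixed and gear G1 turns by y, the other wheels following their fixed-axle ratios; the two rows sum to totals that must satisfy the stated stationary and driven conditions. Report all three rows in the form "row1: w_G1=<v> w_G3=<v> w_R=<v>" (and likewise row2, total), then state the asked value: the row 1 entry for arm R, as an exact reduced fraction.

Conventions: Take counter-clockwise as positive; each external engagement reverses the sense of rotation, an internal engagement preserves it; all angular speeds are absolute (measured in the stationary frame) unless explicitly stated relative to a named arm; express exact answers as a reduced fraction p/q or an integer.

recognized (axles ride arm R): planetary set, 30/17/64 teeth
row 1 (train locked, turned with arm): all members turn x
row 2: sun turns y, ring = −(30/64)·y, arm 0
boundary: total ω_sun = x + y = 0 and total ω_arm = x = 1  ⇒  y = -1, x = 1
row 2 ring = −(30/64)·(-1) = 15/32
totals (row 1 + row 2): sun 1 + (-1) = 0, ring 1 + 15/32 = 47/32, arm 1 + 0 = 1
asked cell (row1, arm) = 1

row1: w_G1=1 w_G3=1 w_R=1
row2: w_G1=-1 w_G3=15/32 w_R=0
total: w_G1=0 w_G3=47/32 w_R=1
asked value: 1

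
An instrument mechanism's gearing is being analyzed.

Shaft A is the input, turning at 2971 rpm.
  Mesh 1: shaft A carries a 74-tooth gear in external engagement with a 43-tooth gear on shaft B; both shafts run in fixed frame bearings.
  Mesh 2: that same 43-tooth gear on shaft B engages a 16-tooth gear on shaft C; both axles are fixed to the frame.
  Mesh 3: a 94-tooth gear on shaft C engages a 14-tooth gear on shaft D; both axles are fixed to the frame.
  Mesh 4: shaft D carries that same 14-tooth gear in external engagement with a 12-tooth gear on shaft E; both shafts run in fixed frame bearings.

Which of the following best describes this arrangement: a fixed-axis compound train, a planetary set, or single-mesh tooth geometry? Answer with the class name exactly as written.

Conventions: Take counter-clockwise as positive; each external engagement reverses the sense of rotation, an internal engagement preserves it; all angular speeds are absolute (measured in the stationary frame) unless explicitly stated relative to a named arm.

fixed-axis compound train

topology: fixed-axis compound train — 4 meshes, A→E
classification: fixed-axis compound train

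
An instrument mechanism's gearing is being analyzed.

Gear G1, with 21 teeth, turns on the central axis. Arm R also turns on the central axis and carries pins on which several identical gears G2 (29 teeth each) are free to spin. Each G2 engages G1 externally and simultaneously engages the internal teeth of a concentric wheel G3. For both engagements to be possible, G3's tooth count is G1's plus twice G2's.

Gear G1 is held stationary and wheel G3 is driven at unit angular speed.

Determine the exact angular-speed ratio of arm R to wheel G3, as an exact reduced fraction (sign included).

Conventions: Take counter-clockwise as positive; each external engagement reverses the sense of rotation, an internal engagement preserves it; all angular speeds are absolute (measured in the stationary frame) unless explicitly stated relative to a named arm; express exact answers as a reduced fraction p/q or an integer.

planetary set (21T centre, 29T on arm, 79T internal) — Willis relation
ring teeth: 21 + 2·29 = 79
21(ω_sun−ω_arm) = −79(ω_ring−ω_arm),  ω_sun = 0, ω_ring = 1
21(0−ω_arm) = −79(1−ω_arm)  ⇒  100·ω_arm = 79  ⇒  ω_arm = 79/100
ω_out/ω_in = 79/100

79/100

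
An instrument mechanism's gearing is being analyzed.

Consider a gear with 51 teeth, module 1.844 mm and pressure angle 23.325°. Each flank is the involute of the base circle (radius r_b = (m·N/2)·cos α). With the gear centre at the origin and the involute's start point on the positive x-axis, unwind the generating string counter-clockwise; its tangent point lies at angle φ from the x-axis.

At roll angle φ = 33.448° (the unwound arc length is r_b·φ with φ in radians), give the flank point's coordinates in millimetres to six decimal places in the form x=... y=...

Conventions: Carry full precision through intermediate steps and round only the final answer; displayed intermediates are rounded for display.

x=49.921606 y=2.767076

class = single-mesh tooth geometry [base-circle involute, m = 1.844, 51T]
pitch radius r_p = m·N/2 = 1.844·51/2 = 47.022000
base radius r_b = r_p·cos α = 47.022000·cos 23.325° = 43.179066
roll angle φ = 33.448° = 0.58377773 rad
x = r_b·(cos φ + φ·sin φ) = 49.921606
y = r_b·(sin φ − φ·cos φ) = 2.767076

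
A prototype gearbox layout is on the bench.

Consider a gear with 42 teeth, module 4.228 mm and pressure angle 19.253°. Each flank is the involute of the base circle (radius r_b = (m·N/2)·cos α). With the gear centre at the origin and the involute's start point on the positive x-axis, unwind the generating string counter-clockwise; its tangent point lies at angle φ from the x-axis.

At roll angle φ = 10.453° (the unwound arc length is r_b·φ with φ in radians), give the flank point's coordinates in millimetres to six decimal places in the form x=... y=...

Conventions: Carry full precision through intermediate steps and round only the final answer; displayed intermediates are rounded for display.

topology: single-mesh involute geometry — m = 4.228, N = 42
pitch radius r_p = m·N/2 = 4.228·42/2 = 88.788000
base radius r_b = r_p·cos α = 88.788000·cos 19.253° = 83.822243
roll angle φ = 10.453° = 0.18243927 rad
x = r_b·(cos φ + φ·sin φ) = 85.205630
y = r_b·(sin φ − φ·cos φ) = 0.169101

x=85.205630 y=0.169101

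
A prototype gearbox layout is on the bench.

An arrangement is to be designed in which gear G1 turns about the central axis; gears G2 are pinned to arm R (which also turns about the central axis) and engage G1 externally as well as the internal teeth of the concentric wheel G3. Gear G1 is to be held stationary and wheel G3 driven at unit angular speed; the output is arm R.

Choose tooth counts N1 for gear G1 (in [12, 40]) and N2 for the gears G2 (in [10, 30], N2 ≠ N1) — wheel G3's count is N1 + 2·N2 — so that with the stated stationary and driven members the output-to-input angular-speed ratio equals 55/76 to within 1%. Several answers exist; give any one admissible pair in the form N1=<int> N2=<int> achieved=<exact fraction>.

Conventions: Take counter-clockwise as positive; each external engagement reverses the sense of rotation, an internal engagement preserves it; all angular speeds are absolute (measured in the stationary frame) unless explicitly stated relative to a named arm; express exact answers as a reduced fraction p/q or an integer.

N1=21 N2=17 achieved=55/76

topology: planetary set — design target 55/76, arm = carrier (Willis)
Willis with ω_sun = 0: ω_arm/ω_ring = N3/(N1+N3); set equal to 55/76  ⇒  N3/N1 = (55/76)/(1 − 55/76) = 55/21
N3 = N1 + 2·N2  ⇒  N2/N1 = (N3/N1 − 1)/2 = (55/21 − 1)/2 = 17/21
smallest multiple with N1 ≥ 12 and N2 ≥ 10: k = 1  ⇒  N1 = 1·21 = 21, N2 = 1·17 = 17 (N1 ≤ 40, N2 ≤ 30, N2 ≠ N1 ✓), N3 = 21 + 2·17 = 55
check: N3/(N1+N3) with N1 = 21, N3 = 55 gives 55/76; |achieved − target| = 0 ≤ 11/1520 ✓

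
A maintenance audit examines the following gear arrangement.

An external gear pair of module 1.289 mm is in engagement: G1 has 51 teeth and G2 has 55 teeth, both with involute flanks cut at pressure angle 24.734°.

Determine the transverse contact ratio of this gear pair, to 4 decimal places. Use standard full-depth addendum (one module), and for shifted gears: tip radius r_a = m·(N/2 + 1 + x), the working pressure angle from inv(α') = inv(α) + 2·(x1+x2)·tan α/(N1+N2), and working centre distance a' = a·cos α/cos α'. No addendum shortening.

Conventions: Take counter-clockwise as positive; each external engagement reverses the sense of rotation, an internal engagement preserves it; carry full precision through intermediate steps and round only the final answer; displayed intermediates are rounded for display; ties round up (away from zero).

single-mesh involute tooth geometry (51T engaging 55T at module 1.289)
base radii: r_b1 = 29.854054, r_b2 = 32.195548
tip radii: r_a1 = 34.158500, r_a2 = 36.736500
no profile shift: α' = α, a' = a
action lengths: √(r_a1²−r_b1²) = 16.599355, √(r_a2²−r_b2²) = 17.692290
base pitch p_b = π·m·cos α = 3.678011
CR = (16.599355 + 17.692290 − 68.317000·sin 24.73400°)/3.678011 = 1.551761
contact ratio ≈ 1.5518

1.5518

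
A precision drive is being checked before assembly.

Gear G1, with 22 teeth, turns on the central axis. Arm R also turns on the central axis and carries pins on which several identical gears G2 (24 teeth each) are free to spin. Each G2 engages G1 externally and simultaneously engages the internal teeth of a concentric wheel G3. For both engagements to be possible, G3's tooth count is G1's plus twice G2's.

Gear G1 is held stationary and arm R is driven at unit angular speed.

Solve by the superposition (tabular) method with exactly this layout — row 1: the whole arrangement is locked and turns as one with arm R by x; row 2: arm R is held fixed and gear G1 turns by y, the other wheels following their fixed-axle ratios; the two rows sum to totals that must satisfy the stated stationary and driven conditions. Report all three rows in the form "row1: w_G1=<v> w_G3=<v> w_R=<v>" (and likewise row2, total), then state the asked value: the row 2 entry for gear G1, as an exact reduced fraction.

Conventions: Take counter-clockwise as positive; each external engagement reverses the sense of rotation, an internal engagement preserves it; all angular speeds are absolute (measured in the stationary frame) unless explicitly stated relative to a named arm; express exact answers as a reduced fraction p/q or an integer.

class = planetary set [G3 = 22+2·24 = 70; Willis about the carrier]
row 1 (train locked, turned with arm): all members turn x
superposition row 2 [arm held]: sun y, ring −(22/70)·y, arm 0
boundary: total ω_sun = x + y = 0 and total ω_arm = x = 1  ⇒  y = -1, x = 1
row 2 ring = −(22/70)·(-1) = 11/35
totals (row 1 + row 2): sun 1 + (-1) = 0, ring 1 + 11/35 = 46/35, arm 1 + 0 = 1
asked cell (row2, sun) = -1

row1: w_G1=1 w_G3=1 w_R=1
row2: w_G1=-1 w_G3=11/35 w_R=0
total: w_G1=0 w_G3=46/35 w_R=1
asked value: -1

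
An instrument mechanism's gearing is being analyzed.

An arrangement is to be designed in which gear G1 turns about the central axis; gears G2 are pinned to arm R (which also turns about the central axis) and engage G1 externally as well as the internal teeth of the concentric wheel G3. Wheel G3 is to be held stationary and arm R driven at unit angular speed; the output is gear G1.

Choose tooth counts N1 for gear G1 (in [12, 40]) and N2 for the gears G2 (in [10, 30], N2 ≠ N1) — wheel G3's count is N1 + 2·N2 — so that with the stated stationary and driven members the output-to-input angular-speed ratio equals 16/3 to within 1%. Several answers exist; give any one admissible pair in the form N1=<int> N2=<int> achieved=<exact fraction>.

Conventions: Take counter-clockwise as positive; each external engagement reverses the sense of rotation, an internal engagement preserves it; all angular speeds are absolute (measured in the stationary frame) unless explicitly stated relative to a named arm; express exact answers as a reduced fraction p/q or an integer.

N1=12 N2=20 achieved=16/3

planetary set to be sized for 16/3 (Willis relation)
Willis with ω_ring = 0: ω_sun/ω_arm = (N1+N3)/N1; set equal to 16/3  ⇒  N3/N1 = 16/3 − 1 = 13/3
N3 = N1 + 2·N2  ⇒  N2/N1 = (N3/N1 − 1)/2 = (13/3 − 1)/2 = 5/3
smallest multiple with N1 ≥ 12 and N2 ≥ 10: k = 4  ⇒  N1 = 4·3 = 12, N2 = 4·5 = 20 (N1 ≤ 40, N2 ≤ 30, N2 ≠ N1 ✓), N3 = 12 + 2·20 = 52
check: (N1+N3)/N1 with N1 = 12, N3 = 52 gives 16/3; |achieved − target| = 0 ≤ 4/75 ✓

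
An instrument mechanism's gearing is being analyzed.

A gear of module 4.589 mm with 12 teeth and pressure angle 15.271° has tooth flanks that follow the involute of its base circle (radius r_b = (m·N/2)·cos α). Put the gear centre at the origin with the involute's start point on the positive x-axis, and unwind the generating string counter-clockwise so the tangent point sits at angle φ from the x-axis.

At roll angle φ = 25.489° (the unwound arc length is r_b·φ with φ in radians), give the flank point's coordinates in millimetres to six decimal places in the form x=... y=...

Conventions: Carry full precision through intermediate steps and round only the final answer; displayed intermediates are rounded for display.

class = single-mesh tooth geometry [base-circle involute, m = 4.589, 12T]
pitch radius r_p = m·N/2 = 4.589·12/2 = 27.534000
base radius r_b = r_p·cos α = 27.534000·cos 15.271° = 26.561798
roll angle φ = 25.489° = 0.44486697 rad
x = r_b·(cos φ + φ·sin φ) = 29.061555
y = r_b·(sin φ − φ·cos φ) = 0.764200

x=29.061555 y=0.764200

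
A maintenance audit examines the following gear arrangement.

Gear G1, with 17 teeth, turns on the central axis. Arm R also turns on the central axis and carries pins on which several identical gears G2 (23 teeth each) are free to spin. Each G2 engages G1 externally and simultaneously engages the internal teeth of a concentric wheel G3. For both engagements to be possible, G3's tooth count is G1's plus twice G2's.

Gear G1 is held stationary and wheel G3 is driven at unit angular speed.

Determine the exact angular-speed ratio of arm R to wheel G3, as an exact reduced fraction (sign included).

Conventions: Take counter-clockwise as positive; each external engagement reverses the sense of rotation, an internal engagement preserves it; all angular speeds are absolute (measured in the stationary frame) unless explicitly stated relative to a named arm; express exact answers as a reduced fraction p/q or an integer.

class = planetary set [G3 = 17+2·23 = 63; Willis about the carrier]
ring teeth: 17 + 2·23 = 63
17(ω_sun−ω_arm) = −63(ω_ring−ω_arm),  ω_sun = 0, ω_ring = 1
17(0−ω_arm) = −63(1−ω_arm)  ⇒  80·ω_arm = 63  ⇒  ω_arm = 63/80
ω_out/ω_in = 63/80

63/80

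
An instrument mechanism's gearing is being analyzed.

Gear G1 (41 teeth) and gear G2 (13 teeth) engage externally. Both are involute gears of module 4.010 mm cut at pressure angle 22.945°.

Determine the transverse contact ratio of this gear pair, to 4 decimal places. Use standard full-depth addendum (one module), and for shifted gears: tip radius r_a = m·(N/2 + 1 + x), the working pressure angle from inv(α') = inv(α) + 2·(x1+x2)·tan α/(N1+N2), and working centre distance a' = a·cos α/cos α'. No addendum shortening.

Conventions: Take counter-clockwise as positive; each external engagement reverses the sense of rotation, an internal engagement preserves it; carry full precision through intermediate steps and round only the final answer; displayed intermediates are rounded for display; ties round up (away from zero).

1.4803

recognized (one external pair, fixed centres): single-mesh tooth geometry, m = 4.010, N1 = 41, N2 = 13
base radii: r_b1 = 75.700900, r_b2 = 24.002724
tip radii: r_a1 = 86.215000, r_a2 = 30.075000
no profile shift: α' = α, a' = a
action lengths: √(r_a1²−r_b1²) = 41.260150, √(r_a2²−r_b2²) = 18.121116
base pitch p_b = π·m·cos α = 11.601043
CR = (41.260150 + 18.121116 − 108.270000·sin 22.94500°)/11.601043 = 1.480254
contact ratio ≈ 1.4803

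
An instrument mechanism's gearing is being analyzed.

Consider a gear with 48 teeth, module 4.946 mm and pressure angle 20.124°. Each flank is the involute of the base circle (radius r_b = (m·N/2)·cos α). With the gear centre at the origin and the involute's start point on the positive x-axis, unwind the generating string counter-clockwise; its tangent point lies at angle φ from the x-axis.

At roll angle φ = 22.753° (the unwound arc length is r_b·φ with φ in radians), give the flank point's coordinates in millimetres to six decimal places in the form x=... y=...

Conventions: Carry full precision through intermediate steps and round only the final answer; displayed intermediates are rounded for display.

class = single-mesh tooth geometry [base-circle involute, m = 4.946, 48T]
pitch radius r_p = m·N/2 = 4.946·48/2 = 118.704000
base radius r_b = r_p·cos α = 118.704000·cos 20.124° = 111.457147
roll angle φ = 22.753° = 0.39711476 rad
x = r_b·(cos φ + φ·sin φ) = 119.902091
y = r_b·(sin φ − φ·cos φ) = 2.290184

x=119.902091 y=2.290184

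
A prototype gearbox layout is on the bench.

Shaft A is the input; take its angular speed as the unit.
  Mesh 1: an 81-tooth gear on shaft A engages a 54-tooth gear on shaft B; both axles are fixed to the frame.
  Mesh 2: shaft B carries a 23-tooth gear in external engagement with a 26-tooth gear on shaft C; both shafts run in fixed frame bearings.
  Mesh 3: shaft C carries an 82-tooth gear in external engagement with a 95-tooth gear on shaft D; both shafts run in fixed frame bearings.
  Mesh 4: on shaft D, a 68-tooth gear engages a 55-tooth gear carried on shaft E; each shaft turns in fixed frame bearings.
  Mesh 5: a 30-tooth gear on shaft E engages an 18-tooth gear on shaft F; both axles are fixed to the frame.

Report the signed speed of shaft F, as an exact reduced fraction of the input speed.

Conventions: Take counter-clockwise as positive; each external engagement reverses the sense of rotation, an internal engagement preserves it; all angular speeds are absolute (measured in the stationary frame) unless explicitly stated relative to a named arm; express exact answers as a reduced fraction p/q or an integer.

-32062/13585

5-mesh fixed-axis compound train (all bearings frame-fixed)
mesh 1 [81T→54T]: |ω|/ω_in = 1×81/54 = 3/2, sense flips to −
mesh 2 [23T→26T]: |ω|/ω_in = (3/2)×23/26 = 69/52, sense flips to +
mesh 3 [82T→95T]: |ω|/ω_in = (69/52)×82/95 = 2829/2470, sense flips to −
mesh 4 [68T→55T]: |ω|/ω_in = (2829/2470)×68/55 = 96186/67925, sense flips to +
mesh 5 [30T→18T]: |ω|/ω_in = (96186/67925)×30/18 = 32062/13585, sense flips to −
signed output speed (× input speed) = -32062/13585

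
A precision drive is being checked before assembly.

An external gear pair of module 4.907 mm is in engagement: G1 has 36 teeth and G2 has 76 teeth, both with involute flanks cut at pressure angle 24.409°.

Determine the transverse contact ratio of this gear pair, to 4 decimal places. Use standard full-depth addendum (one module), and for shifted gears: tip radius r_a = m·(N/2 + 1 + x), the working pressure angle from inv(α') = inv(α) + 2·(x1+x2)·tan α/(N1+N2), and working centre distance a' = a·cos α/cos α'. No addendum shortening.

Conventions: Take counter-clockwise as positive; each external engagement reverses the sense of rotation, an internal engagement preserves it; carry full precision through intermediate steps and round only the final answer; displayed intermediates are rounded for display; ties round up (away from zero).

1.5575

topology: single-mesh involute geometry — m = 4.907, 36T/76T pair
base radii: r_b1 = 80.431313, r_b2 = 169.799438
tip radii: r_a1 = 93.233000, r_a2 = 191.373000
no profile shift: α' = α, a' = a
action lengths: √(r_a1²−r_b1²) = 47.150782, √(r_a2²−r_b2²) = 88.271038
base pitch p_b = π·m·cos α = 14.037912
CR = (47.150782 + 88.271038 − 274.792000·sin 24.40900°)/14.037912 = 1.557548
contact ratio ≈ 1.5575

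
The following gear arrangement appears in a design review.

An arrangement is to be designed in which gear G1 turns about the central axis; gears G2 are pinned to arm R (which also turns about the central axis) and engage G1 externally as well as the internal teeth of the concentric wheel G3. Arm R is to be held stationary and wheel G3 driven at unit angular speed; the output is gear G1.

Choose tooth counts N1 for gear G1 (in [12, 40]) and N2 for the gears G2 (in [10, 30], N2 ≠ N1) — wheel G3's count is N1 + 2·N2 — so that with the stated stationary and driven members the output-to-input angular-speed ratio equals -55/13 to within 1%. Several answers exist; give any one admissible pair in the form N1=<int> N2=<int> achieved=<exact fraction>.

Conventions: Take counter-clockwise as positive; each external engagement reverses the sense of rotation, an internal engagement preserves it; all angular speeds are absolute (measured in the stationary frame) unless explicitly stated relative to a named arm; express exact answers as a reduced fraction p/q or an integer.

class = planetary set [ratio -55/13 wanted; Willis about the carrier]
Willis with ω_arm = 0: ω_sun/ω_ring = −N3/N1; set equal to -55/13  ⇒  N3/N1 = −(-55/13) = 55/13
N3 = N1 + 2·N2  ⇒  N2/N1 = (N3/N1 − 1)/2 = (55/13 − 1)/2 = 21/13
smallest multiple with N1 ≥ 12 and N2 ≥ 10: k = 1  ⇒  N1 = 1·13 = 13, N2 = 1·21 = 21 (N1 ≤ 40, N2 ≤ 30, N2 ≠ N1 ✓), N3 = 13 + 2·21 = 55
check: −N3/N1 with N1 = 13, N3 = 55 gives -55/13; |achieved − target| = 0 ≤ 11/260 ✓

N1=13 N2=21 achieved=-55/13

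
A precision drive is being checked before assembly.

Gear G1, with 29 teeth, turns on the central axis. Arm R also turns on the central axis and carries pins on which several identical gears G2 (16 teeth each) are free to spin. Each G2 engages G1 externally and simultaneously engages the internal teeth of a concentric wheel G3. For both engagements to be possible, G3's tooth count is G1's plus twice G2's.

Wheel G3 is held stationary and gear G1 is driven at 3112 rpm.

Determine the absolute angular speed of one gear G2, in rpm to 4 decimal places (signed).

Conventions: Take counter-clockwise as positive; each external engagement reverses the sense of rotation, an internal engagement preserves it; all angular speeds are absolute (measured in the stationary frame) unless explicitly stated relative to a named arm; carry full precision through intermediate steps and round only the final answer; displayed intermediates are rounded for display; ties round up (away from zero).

-2820.2500 rpm

planetary set (29T centre, 16T on arm, 61T internal) — Willis relation
normalise by the input: solve with ω_sun = 1, then scale by 3112 rpm
ring teeth: 29 + 2·16 = 61
29(ω_sun−ω_arm) = −61(ω_ring−ω_arm),  ω_ring = 0, ω_sun = 1
29(1−ω_arm) = −61(0−ω_arm)  ⇒  90·ω_arm = 29  ⇒  ω_arm = 29/90
sun–planet mesh: 29·(1−29/90) = −16·(ω_p−ω_arm)  ⇒  ω_p−ω_arm = -1769/1440
ω_p = 29/90 − 1769/1440 = -29/32
scale: ω_p = -29/32 × 3112 rpm = -2820.2500 rpm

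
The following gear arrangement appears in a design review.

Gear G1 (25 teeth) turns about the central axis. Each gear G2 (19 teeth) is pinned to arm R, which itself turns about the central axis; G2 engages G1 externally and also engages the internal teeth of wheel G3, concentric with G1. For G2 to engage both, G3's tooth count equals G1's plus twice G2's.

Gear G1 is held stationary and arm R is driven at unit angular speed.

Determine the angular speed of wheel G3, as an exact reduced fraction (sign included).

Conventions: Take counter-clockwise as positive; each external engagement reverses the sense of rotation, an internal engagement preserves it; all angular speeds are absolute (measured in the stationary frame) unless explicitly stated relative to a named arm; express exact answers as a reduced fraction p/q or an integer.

planetary set (25T centre, 19T on arm, 63T internal) — Willis relation
ring teeth: 25 + 2·19 = 63
25(ω_sun−ω_arm) = −63(ω_ring−ω_arm),  ω_sun = 0, ω_arm = 1
ω_ring = 1 − (25/63)(0−1) = 88/63
exact speed ratio = 88/63

88/63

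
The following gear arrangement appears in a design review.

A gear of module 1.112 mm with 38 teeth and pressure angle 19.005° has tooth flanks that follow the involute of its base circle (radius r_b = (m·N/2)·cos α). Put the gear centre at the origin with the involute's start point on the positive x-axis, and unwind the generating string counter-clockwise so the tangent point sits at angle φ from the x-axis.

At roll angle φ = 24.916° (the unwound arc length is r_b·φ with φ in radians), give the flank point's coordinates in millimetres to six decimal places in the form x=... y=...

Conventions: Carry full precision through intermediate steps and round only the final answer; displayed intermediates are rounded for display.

topology: single-mesh involute geometry — m = 1.112, N = 38
pitch radius r_p = m·N/2 = 1.112·38/2 = 21.128000
base radius r_b = r_p·cos α = 21.128000·cos 19.005° = 19.976316
roll angle φ = 24.916° = 0.43486624 rad
x = r_b·(cos φ + φ·sin φ) = 21.776798
y = r_b·(sin φ − φ·cos φ) = 0.537311

x=21.776798 y=0.537311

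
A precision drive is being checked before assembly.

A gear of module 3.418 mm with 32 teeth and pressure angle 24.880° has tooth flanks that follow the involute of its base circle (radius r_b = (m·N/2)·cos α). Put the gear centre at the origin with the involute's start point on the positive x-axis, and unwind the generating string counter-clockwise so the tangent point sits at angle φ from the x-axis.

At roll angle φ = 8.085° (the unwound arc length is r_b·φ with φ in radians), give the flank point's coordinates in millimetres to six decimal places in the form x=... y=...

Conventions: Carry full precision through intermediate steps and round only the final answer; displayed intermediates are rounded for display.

x=50.103943 y=0.046374

recognized (one wheel, involute flank): single-mesh tooth geometry, m = 3.418, N = 32
pitch radius r_p = m·N/2 = 3.418·32/2 = 54.688000
base radius r_b = r_p·cos α = 54.688000·cos 24.880° = 49.612457
roll angle φ = 8.085° = 0.14110987 rad
x = r_b·(cos φ + φ·sin φ) = 50.103943
y = r_b·(sin φ − φ·cos φ) = 0.046374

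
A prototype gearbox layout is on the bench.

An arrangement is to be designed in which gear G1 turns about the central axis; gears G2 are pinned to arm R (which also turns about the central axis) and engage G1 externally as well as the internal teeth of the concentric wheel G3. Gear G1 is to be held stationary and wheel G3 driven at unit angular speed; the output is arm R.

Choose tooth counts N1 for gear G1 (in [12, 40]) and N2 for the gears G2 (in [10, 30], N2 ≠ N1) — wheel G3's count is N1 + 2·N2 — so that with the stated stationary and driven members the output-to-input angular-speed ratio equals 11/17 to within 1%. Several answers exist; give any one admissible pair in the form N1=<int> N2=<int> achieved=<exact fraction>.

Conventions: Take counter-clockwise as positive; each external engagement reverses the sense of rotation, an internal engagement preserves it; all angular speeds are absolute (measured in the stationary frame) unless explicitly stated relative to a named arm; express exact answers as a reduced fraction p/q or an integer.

planetary set to be sized for 11/17 (Willis relation)
Willis with ω_sun = 0: ω_arm/ω_ring = N3/(N1+N3); set equal to 11/17  ⇒  N3/N1 = (11/17)/(1 − 11/17) = 11/6
N3 = N1 + 2·N2  ⇒  N2/N1 = (N3/N1 − 1)/2 = (11/6 − 1)/2 = 5/12
smallest multiple with N1 ≥ 12 and N2 ≥ 10: k = 2  ⇒  N1 = 2·12 = 24, N2 = 2·5 = 10 (N1 ≤ 40, N2 ≤ 30, N2 ≠ N1 ✓), N3 = 24 + 2·10 = 44
check: N3/(N1+N3) with N1 = 24, N3 = 44 gives 11/17; |achieved − target| = 0 ≤ 11/1700 ✓

N1=24 N2=10 achieved=11/17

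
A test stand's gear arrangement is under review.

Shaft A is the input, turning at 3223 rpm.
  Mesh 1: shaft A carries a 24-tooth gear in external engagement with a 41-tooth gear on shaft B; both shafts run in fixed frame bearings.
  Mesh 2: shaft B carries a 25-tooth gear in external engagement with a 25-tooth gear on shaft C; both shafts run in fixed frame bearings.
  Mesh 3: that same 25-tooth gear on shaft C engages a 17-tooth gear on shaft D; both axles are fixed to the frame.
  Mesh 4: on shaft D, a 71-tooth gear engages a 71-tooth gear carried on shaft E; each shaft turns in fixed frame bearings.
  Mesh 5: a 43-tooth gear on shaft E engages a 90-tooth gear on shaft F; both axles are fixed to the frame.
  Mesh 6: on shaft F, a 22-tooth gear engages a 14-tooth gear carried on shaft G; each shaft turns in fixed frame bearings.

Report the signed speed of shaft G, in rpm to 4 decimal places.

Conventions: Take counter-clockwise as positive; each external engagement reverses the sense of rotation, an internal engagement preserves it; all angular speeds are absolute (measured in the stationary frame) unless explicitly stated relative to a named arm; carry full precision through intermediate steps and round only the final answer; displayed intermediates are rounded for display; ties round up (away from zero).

+2083.0484 rpm

6-mesh fixed-axis compound train (all bearings frame-fixed)
mesh 1 [24T→41T]: ω = 3223.0000×24/41 = 1886.6341 rpm, sense flips to −
mesh 2 [25T→25T]: ω = 1886.6341×25/25 = 1886.6341 rpm, sense flips to +
mesh 3 [25T→17T]: ω = 1886.6341×25/17 = 2774.4620 rpm, sense flips to −
mesh 4 [71T→71T]: ω = 2774.4620×71/71 = 2774.4620 rpm, sense flips to +
mesh 5 [43T→90T]: ω = 2774.4620×43/90 = 1325.5763 rpm, sense flips to −
mesh 6 [22T→14T]: ω = 1325.5763×22/14 = 2083.0484 rpm, sense flips to +
signed output speed = +2083.0484 rpm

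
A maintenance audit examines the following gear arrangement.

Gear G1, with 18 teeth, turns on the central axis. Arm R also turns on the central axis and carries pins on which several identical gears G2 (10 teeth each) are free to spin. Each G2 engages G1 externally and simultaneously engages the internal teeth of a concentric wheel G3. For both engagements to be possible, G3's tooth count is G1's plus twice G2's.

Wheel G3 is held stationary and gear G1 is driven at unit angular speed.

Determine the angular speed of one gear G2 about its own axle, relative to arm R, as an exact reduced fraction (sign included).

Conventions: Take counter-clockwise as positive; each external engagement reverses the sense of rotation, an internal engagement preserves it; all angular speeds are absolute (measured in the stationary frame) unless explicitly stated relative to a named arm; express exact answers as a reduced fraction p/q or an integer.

-171/140

topology: planetary set — G1 18T / G2 10T / G3 38T, arm = carrier (Willis)
ring teeth: 18 + 2·10 = 38
18(ω_sun−ω_arm) = −38(ω_ring−ω_arm),  ω_ring = 0, ω_sun = 1
18(1−ω_arm) = −38(0−ω_arm)  ⇒  56·ω_arm = 18  ⇒  ω_arm = 9/28
sun–planet mesh: 18·(1−9/28) = −10·(ω_p−ω_arm)  ⇒  ω_p−ω_arm = -171/140
exact speed ratio = -171/140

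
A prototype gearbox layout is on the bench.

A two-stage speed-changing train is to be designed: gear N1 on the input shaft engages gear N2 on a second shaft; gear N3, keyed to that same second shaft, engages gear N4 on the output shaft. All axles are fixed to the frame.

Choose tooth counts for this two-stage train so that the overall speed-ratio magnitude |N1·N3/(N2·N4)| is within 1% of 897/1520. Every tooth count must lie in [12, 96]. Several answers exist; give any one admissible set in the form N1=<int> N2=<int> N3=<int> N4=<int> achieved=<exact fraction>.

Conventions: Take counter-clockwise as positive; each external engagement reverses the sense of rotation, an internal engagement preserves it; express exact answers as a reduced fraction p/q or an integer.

N1=13 N2=16 N3=69 N4=95 achieved=897/1520

design class (target 897/1520): fixed-axis compound train
target = 897/1520 in lowest terms: an exact hit needs N1·N3 = k·897 and N2·N4 = k·1520 for one integer k, every count in [12, 96]; additionally prefer no 1:1 stage (N1 ≠ N2, N3 ≠ N4)
k = 1: N1·N3 = 897 = 13·69, N2·N4 = 1520 = 16·95
achieved = 13·69/(16·95) = 897/1520; |achieved − target| = 0 ≤ 897/152000 ✓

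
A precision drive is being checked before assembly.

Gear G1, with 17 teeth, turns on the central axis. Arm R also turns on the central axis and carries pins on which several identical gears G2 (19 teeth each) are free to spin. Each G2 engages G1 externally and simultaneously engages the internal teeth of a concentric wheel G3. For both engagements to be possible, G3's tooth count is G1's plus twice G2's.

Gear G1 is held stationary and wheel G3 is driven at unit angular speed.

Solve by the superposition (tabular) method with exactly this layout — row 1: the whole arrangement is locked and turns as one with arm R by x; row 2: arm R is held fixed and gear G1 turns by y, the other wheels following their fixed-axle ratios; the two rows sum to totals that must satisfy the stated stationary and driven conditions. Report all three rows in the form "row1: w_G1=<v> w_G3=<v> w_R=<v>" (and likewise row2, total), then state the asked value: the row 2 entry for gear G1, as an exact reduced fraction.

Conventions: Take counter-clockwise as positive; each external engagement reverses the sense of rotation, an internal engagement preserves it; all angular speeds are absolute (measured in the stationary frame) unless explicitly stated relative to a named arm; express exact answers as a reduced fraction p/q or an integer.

row1: w_G1=55/72 w_G3=55/72 w_R=55/72
row2: w_G1=-55/72 w_G3=17/72 w_R=0
total: w_G1=0 w_G3=1 w_R=55/72
asked value: -55/72

class = planetary set [G3 = 17+2·19 = 55; Willis about the carrier]
superposition row 1 [locked train]: every member turns x
row 2 (arm held, sun turns y): ω_ring = −(17/55)·y, ω_arm = 0
boundary: total ω_sun = x + y = 0 and total ω_ring = x − (17/55)·y = 1  ⇒  y = -55/72, x = 55/72
row 2 ring = −(17/55)·(-55/72) = 17/72
totals (row 1 + row 2): sun 55/72 + (-55/72) = 0, ring 55/72 + 17/72 = 1, arm 55/72 + 0 = 55/72
asked cell (row2, sun) = -55/72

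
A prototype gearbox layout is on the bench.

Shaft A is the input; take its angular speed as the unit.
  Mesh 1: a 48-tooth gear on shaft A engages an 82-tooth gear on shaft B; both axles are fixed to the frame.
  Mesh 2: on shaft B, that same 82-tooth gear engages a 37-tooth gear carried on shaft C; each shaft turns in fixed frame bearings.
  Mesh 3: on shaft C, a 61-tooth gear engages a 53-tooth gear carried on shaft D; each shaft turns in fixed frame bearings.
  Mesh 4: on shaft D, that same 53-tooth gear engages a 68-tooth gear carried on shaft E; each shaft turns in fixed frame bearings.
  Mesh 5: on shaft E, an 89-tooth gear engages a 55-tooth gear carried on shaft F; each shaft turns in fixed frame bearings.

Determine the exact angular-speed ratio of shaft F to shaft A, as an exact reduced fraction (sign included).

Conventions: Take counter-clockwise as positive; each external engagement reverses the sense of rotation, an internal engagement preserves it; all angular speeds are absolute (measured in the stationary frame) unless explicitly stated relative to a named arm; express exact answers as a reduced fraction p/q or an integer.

-65148/34595

class = fixed-axis compound train [5 meshes; 5 ratios multiply, 5 sense flips]
mesh 1 [48T→82T]: running ratio 24/41, sense −
mesh 2 [82T→37T]: running ratio 48/37, sense +
mesh 3 [61T→53T]: running ratio 2928/1961, sense −
mesh 4 [53T→68T]: running ratio 732/629, sense +
mesh 5 [89T→55T]: running ratio 65148/34595, sense −
ω_out/ω_in = -65148/34595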